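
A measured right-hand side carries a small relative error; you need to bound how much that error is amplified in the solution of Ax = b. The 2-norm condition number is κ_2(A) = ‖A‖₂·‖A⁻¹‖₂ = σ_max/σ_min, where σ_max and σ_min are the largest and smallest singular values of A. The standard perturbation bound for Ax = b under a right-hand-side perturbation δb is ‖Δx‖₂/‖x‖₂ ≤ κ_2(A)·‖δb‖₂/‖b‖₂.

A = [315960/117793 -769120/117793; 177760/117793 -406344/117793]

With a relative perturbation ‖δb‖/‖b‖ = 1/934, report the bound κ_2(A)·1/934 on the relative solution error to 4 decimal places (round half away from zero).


0.1141

form AᵀA = [454772800/48011041 -1090805760/48011041; -1090805760/48011041 2618204224/48011041] with trace 18183296/284089 and determinant 102400/284089
char-poly roots: 64 and 1600/284089
so κ_2 = √(64 / (1600/284089)) = 106.6000
bound on ‖Δx‖/‖x‖: κ·ε = 106.6000·1/934 = 0.1141


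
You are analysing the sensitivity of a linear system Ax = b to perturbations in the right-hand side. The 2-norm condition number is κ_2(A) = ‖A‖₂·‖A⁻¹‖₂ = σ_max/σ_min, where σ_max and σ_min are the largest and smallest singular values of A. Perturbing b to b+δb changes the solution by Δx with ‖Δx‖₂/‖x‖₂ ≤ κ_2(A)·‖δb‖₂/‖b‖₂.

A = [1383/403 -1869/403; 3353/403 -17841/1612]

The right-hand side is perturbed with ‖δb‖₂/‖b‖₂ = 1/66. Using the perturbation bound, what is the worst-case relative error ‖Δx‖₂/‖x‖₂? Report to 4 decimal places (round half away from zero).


5.6364

AᵀA = [77842/961 -415149/3844; -415149/3844 2214153/15376]; tr = 3459625/15376, det = 5625/15376
λ_max, λ_min = (3459625/15376 ± √11968659180625/236421376)/2 = 225, 25/15376
σ_max=√225=15, σ_min=√(25/15376)=(5/124) → κ = 372.0000
κ_2(A)·‖δb‖/‖b‖ = 5.6364


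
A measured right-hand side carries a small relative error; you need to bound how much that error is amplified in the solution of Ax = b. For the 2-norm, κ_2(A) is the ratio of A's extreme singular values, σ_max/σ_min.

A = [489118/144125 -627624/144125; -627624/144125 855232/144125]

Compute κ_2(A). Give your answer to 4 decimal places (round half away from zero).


form AᵀA = [25325932132/830880625 -33749852976/830880625; -33749852976/830880625 45013346368/830880625] with trace 562714228/6647045 and determinant 1146228736/830880625
char-poly roots: 2116/25 and 541696/33235225
κ = σ_max/σ_min = (46/5)/(736/5765) = 72.0625

72.0625


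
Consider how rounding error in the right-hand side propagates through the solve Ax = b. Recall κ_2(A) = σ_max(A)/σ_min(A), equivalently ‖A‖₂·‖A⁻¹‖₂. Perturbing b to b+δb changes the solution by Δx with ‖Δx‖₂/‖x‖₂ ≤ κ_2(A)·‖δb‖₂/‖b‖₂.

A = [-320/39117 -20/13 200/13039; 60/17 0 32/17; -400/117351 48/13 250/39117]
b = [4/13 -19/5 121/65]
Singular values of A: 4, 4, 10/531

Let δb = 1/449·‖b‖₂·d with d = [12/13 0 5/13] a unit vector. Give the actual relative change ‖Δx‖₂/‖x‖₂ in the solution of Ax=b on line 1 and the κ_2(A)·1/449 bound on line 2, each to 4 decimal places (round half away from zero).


σ_max = 4, σ_min = 10/531
κ_2(A) = 4 / (10/531) = 212.4000
worst-case relative error ≤ 212.4000 × 1/449 = 0.4731
solve Ax = b  →  x = [-25.8265 0.4000 46.4059]
‖b‖ = 4.2426, ‖x‖ = 53.1100
Δx = A⁻¹·δb where δb = 1/449·4.2426·d; ‖Δx‖ = 0.5017
dividing the unrounded norms, ‖Δx‖/‖x‖ = 0.0094
so the bound overstates the realised error by a factor of ≈ 50.0726 (computed from the unrounded values)

0.0094
0.4731


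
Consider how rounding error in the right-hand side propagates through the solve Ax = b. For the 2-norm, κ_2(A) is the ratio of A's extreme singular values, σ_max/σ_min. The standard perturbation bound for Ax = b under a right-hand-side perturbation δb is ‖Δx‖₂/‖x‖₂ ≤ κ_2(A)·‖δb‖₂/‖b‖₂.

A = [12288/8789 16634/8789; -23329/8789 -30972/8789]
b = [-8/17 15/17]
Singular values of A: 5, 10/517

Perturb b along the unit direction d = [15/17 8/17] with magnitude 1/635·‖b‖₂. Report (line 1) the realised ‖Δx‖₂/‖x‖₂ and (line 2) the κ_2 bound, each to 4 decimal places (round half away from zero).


0.4071
0.4071

σ_max = 5, σ_min = 10/517
κ = σ_max/σ_min = 5/(10/517) = 258.5000
worst-case relative error ≤ 258.5000 × 1/635 = 0.4071
solve Ax = b  →  x = [-0.1200 -0.1600]
‖b‖ = 1.0000, ‖x‖ = 0.2000
Δx = A⁻¹·δb where δb = 1/635·1.0000·d; ‖Δx‖ = 0.0814
dividing the unrounded norms, ‖Δx‖/‖x‖ = 0.4071
tightness: 0.4071 against a bound of 0.4071; the bound is attained (ratio 1)


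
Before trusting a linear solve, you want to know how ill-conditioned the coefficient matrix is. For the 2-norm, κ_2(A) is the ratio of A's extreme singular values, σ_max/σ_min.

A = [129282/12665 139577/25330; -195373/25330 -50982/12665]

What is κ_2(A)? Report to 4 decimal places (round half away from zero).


149.0000

M = AᵀA = [4201038049/25664356 560106000/6416089; 560106000/6416089 1195135849/25664356]. tr(M)=9335941/44402, det(M)=707281/355216
λ_max, λ_min = (9335941/44402 ± √21786023002500/492884401)/2 = 841/4, 841/88804
σ_max=√(841/4)=(29/2), σ_min=√(841/88804)=(29/298) → κ = 149.0000


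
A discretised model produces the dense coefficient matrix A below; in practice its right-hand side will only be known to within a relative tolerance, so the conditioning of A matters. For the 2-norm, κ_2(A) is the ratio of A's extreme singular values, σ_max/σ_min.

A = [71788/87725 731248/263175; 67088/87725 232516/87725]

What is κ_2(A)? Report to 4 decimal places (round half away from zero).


form AᵀA = [11479568/9150625 118064128/27451875; 118064128/27451875 1214383888/82355625] with trace 2108320/131769 and determinant 256/131769
char-poly roots: 16 and 16/131769
σ_max=√16=4, σ_min=√(16/131769)=(4/363) → κ = 363.0000

363.0000


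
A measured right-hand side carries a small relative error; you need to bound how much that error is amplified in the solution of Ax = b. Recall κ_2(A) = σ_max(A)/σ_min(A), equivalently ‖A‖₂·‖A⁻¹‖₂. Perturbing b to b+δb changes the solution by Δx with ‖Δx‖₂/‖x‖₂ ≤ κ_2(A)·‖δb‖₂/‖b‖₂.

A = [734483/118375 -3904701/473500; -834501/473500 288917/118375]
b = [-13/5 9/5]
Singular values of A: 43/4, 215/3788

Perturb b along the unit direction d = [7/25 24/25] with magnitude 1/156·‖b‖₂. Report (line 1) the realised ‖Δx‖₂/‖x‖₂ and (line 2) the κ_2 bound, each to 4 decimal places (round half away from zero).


0.0203
1.2141

from the listed singular values, σ₁ = 43/4, σ_n = 215/3788
condition number: (43/4) ÷ (215/3788) = 189.4000
worst-case relative error ≤ 189.4000 × 1/156 = 1.2141
solve Ax = b  →  x = [13.9274 10.7944]
‖b‖ = 3.1623, ‖x‖ = 17.6208
with δb = [0.0057 0.0195], A·Δx = δb → ‖Δx‖ = 0.3571
relative error = 0.0203
tightness: 0.0203 against a bound of 1.2141 (unrounded ratio ≈ 0.0167)


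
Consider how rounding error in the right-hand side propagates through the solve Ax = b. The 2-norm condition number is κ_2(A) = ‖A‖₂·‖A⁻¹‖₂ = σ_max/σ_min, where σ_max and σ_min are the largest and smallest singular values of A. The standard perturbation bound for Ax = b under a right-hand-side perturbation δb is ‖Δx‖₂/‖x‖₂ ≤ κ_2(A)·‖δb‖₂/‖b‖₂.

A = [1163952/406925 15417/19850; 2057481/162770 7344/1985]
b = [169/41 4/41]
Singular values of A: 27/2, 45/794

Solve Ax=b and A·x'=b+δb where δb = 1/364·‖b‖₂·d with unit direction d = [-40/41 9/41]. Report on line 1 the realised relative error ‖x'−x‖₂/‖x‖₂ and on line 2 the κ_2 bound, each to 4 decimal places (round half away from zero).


σ_max = 27/2, σ_min = 45/794
κ_2(A) = (27/2) / (45/794) = 238.2000
κ_2(A)·‖δb‖/‖b‖ = 0.6544
solve Ax = b  →  x = [19.8329 -67.7339]
2-norm of b is 4.1231; of x, 70.5778
with δb = [-0.0111 0.0025], A·Δx = δb → ‖Δx‖ = 0.1999
dividing the unrounded norms, ‖Δx‖/‖x‖ = 0.0028
tightness: 0.0028 against a bound of 0.6544 (unrounded ratio ≈ 0.0043)

0.0028
0.6544


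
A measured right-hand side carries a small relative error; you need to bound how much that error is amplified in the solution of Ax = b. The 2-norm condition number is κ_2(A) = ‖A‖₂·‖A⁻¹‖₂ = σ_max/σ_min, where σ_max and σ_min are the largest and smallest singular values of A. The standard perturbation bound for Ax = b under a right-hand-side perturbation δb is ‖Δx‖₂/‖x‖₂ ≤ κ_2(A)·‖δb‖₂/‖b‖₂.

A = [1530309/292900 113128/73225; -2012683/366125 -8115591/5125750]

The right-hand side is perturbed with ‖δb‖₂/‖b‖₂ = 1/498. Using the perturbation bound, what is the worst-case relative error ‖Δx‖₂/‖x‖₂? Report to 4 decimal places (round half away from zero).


form AᵀA = [146683028089/2550250000 37434223233/2231468750; 37434223233/2231468750 152880790441/31240562500] with trace 12478386461/199939600 and determinant 38950081/799758400
char-poly roots: 6241/100 and 6241/7997584
so κ_2 = √((6241/100) / (6241/7997584)) = 282.8000
κ_2(A)·‖δb‖/‖b‖ = 0.5679

0.5679


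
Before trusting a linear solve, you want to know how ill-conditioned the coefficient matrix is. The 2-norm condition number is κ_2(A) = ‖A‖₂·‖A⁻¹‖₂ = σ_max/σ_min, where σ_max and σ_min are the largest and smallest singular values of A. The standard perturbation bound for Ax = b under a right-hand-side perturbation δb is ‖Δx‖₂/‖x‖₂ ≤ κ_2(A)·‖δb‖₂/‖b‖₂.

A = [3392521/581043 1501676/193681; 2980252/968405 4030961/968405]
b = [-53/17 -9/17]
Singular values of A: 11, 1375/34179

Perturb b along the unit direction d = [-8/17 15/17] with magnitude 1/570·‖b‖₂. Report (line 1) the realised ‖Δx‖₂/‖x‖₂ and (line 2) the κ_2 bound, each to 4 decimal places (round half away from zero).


largest singular value 11, smallest 1375/34179
condition number: 11 ÷ (1375/34179) = 273.4320
κ_2(A)·‖δb‖/‖b‖ = 0.4797
solve Ax = b  →  x = [-20.0496 14.6963]
‖b‖₂ = 3.1623 and ‖x‖₂ = 24.8590
Δx = A⁻¹·δb where δb = 1/570·3.1623·d; ‖Δx‖ = 0.1379
realised ‖Δx‖/‖x‖ = 0.0055
realised/bound (from unrounded values) ≈ 0.0116

0.0055
0.4797


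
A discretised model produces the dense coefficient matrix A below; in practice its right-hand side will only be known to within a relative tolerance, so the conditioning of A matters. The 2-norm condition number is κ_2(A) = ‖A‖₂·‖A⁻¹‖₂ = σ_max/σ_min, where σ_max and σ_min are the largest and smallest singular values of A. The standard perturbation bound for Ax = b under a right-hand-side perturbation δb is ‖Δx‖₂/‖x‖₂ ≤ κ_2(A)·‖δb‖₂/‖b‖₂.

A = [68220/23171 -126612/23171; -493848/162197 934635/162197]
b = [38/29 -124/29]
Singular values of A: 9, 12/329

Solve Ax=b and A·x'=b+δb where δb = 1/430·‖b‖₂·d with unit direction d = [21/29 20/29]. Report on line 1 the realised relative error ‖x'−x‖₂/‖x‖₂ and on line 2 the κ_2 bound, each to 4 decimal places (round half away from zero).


0.0052
0.5738

σ_max = 9, σ_min = 12/329
condition number: 9 ÷ (12/329) = 246.7500
κ_2(A)·‖δb‖/‖b‖ = 0.5738
solve Ax = b  →  x = [-48.1732 -26.1961]
2-norm of b is 4.4721; of x, 54.8351
δb = ε·‖b‖·d = [0.0075 0.0072]; solving A·Δx = δb gives ‖Δx‖ = 0.2851
relative error = 0.0052
tightness: 0.0052 against a bound of 0.5738 (unrounded ratio ≈ 0.0091)


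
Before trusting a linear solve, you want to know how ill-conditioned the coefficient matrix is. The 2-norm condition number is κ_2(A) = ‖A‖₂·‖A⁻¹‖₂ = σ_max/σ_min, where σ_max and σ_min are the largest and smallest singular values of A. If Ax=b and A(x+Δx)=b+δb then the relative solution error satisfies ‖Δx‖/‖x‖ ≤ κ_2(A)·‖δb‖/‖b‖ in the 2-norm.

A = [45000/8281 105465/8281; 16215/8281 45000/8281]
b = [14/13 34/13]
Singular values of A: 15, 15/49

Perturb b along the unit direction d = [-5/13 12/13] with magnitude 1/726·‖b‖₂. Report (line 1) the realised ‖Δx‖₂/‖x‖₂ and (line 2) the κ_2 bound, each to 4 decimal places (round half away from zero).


from the listed singular values, σ₁ = 15, σ_n = 15/49
κ = σ_max/σ_min = 15/(15/49) = 49.0000
worst-case relative error ≤ 49.0000 × 1/726 = 0.0675
solve Ax = b  →  x = [-5.9795 2.6359]
‖b‖₂ = 2.8284 and ‖x‖₂ = 6.5347
Δx = A⁻¹·δb where δb = 1/726·2.8284·d; ‖Δx‖ = 0.0127
realised ‖Δx‖/‖x‖ = 0.0019
so the bound overstates the realised error by a factor of ≈ 34.6554 (computed from the unrounded values)

0.0019
0.0675


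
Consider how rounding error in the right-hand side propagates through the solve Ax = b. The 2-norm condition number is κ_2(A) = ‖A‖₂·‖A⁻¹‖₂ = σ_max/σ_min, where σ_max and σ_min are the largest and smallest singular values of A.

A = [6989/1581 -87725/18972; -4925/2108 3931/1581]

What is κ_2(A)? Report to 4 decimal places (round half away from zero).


279.0000

AᵀA = [3459649/138384 -681100/25947; -681100/25947 34328281/1245456]; tr = 32732561/622728, det = 707281/19927296
solving λ² − 32732561/622728·λ + 707281/19927296 = 0 gives λ = 841/16, 841/1245456
σ_max=√(841/16)=(29/4), σ_min=√(841/1245456)=(29/1116) → κ = 279.0000


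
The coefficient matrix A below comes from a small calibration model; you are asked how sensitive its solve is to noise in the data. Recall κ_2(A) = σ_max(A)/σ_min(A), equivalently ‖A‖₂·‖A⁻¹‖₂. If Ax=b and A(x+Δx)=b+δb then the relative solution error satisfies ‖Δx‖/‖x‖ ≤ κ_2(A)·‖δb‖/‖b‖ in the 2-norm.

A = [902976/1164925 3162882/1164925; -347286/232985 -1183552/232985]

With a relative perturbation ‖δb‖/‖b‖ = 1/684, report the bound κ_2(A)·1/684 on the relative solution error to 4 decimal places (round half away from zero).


AᵀA = [13254514884/4695675625 45438693888/4695675625; 45438693888/4695675625 155791370116/4695675625]; tr = 270473416/7513081, det = 90000/7513081
char-poly roots: 36 and 2500/7513081
so κ_2 = √(36 / (2500/7513081)) = 328.9200
bound on ‖Δx‖/‖x‖: κ·ε = 328.9200·1/684 = 0.4809

0.4809


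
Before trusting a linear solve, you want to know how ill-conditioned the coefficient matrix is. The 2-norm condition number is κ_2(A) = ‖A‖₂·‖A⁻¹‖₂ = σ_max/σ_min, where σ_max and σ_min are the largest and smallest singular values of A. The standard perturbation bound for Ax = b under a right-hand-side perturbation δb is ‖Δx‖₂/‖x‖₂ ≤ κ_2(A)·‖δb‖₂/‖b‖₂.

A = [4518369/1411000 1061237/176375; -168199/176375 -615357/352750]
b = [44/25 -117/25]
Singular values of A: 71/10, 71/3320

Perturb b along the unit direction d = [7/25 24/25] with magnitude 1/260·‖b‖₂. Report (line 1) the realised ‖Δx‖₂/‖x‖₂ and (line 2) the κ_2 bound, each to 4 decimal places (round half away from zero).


0.0048
1.2769

from the listed singular values, σ₁ = 71/10, σ_n = 71/3320
condition number: (71/10) ÷ (71/3320) = 332.0000
κ_2(A)·‖δb‖/‖b‖ = 1.2769
solve Ax = b  →  x = [165.2361 -87.6471]
‖b‖₂ = 5.0000 and ‖x‖₂ = 187.0427
re-solving with b+δb shifts x by Δx of norm 0.8992
relative error = 0.0048
tightness: 0.0048 against a bound of 1.2769 (unrounded ratio ≈ 0.0038)


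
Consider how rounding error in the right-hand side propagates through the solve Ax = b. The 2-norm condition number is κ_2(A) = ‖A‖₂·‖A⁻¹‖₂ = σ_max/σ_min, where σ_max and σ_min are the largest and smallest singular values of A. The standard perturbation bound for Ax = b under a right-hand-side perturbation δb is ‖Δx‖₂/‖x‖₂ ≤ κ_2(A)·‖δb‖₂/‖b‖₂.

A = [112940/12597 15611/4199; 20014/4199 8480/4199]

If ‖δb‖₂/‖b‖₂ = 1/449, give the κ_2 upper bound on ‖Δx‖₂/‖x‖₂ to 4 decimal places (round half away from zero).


0.6982

form AᵀA = [56610676/549081 7862500/183027; 7862500/183027 1092089/61009] with trace 393133/3249 and determinant 484/3249
solving λ² − 393133/3249·λ + 484/3249 = 0 gives λ = 121, 4/3249
κ = σ_max/σ_min = 11/(2/57) = 313.5000
κ_2(A)·‖δb‖/‖b‖ = 0.6982


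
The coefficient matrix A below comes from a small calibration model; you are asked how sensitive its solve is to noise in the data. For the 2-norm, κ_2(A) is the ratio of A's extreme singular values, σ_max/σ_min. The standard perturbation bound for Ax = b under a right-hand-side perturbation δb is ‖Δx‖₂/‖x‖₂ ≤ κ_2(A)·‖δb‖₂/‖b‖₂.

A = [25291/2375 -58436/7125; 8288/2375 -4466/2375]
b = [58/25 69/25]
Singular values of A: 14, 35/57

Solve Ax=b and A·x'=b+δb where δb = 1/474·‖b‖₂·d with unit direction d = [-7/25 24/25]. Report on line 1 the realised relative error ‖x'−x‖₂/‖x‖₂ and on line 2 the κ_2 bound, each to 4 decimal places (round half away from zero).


from the listed singular values, σ₁ = 14, σ_n = 35/57
κ_2(A) = 14 / (35/57) = 22.8000
perturbation bound = 22.8000·1/474 = 0.0481
solve Ax = b  →  x = [2.1257 2.4771]
2-norm of b is 3.6056; of x, 3.2642
δb = ε·‖b‖·d = [-0.0021 0.0073]; solving A·Δx = δb gives ‖Δx‖ = 0.0124
relative error = 0.0038
tightness: 0.0038 against a bound of 0.0481 (unrounded ratio ≈ 0.0789)

0.0038
0.0481


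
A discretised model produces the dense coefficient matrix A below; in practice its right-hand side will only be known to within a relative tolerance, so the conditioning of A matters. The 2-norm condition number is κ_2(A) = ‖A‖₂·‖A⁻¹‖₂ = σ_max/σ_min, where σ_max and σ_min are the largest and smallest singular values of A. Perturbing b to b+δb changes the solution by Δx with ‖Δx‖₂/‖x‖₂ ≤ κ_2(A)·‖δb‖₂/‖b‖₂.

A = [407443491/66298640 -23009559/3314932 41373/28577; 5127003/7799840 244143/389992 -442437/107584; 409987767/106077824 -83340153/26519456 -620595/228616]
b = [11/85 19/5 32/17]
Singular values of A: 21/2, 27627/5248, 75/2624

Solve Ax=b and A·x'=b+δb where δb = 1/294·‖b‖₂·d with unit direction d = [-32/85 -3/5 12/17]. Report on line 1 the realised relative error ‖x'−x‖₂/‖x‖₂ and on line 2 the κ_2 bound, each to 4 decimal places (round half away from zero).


0.0144
1.2495

σ_max = 21/2, σ_min = 75/2624
condition number: (21/2) ÷ (75/2624) = 367.3600
κ_2(A)·‖δb‖/‖b‖ = 1.2495
solve Ax = b  →  x = [-24.5308 -23.4942 -8.4213]
‖b‖ = 4.2426, ‖x‖ = 34.9950
δb = ε·‖b‖·d = [-0.0054 -0.0087 0.0102]; solving A·Δx = δb gives ‖Δx‖ = 0.5049
realised ‖Δx‖/‖x‖ = 0.0144
tightness: 0.0144 against a bound of 1.2495 (unrounded ratio ≈ 0.0115)


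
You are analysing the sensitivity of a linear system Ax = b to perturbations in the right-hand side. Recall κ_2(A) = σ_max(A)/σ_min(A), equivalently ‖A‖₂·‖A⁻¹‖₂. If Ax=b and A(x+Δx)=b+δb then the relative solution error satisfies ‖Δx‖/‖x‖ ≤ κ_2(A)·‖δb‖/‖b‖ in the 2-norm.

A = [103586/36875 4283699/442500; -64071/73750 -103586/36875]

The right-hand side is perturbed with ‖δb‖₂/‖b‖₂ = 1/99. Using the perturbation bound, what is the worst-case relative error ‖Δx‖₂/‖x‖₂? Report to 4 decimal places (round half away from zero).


2.1455

AᵀA = [75240529/8702500 386841917/13053750; 386841917/13053750 31832329081/313290000]; tr = 55265581/501264, det = 60025/222784
solving λ² − 55265581/501264·λ + 60025/222784 = 0 gives λ = 441/4, 1225/501264
κ = σ_max/σ_min = (21/2)/(35/708) = 212.4000
perturbation bound = 212.4000·1/99 = 2.1455


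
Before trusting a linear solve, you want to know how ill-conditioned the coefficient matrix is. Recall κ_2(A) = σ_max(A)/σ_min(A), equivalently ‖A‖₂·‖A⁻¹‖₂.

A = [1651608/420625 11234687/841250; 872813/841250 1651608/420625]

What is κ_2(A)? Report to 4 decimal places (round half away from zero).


form AᵀA = [18676861561/1132322500 15997475088/283080625; 15997475088/283080625 219407084689/1132322500] with trace 190467157/905858 and determinant 17682025/7246864
eigenvalues of AᵀA: λ = (tr ± √(tr²−4·det))/2 = 841/4, 21025/1811716
σ_max=√(841/4)=(29/2), σ_min=√(21025/1811716)=(145/1346) → κ = 134.6000

134.6000


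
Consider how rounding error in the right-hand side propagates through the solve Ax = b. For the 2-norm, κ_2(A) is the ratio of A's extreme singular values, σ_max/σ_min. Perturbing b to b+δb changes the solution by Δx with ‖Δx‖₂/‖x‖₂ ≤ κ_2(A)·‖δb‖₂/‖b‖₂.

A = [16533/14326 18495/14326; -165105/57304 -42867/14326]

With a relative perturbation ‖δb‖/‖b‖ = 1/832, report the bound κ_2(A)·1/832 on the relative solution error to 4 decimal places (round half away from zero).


0.0913

M = AᵀA = [187178121/19430464 49116375/4857616; 49116375/4857616 6448653/607202]. tr(M)=467937/23104, det(M)=6561/92416
λ_max, λ_min = (467937/23104 ± √218813450625/533794816)/2 = 81/4, 81/23104
κ = σ_max/σ_min = (9/2)/(9/152) = 76.0000
worst-case relative error ≤ 76.0000 × 1/832 = 0.0913


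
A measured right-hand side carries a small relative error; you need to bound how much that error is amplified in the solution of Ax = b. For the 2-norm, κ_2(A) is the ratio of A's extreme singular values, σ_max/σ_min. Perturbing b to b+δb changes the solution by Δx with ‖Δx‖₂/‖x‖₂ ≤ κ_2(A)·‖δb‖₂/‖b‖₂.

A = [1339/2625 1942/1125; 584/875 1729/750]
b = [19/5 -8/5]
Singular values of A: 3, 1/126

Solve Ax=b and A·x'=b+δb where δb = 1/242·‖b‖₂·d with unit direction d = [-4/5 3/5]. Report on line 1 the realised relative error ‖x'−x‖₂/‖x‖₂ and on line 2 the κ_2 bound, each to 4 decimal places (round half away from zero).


0.0043
1.5620

from the listed singular values, σ₁ = 3, σ_n = 1/126
condition number: 3 ÷ (1/126) = 378.0000
worst-case relative error ≤ 378.0000 × 1/242 = 1.5620
solve Ax = b  →  x = [483.9333 -140.8000]
‖b‖₂ = 4.1231 and ‖x‖₂ = 504.0001
δb = ε·‖b‖·d = [-0.0136 0.0102]; solving A·Δx = δb gives ‖Δx‖ = 2.1467
realised ‖Δx‖/‖x‖ = 0.0043
so the bound overstates the realised error by a factor of ≈ 366.7139 (computed from the unrounded values)


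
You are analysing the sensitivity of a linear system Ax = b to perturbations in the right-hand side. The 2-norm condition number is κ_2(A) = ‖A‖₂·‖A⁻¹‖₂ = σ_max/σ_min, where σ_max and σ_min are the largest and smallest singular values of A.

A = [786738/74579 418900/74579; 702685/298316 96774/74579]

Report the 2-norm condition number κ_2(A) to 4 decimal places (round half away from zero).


327.6875

form AᵀA = [6185052409/52940176 412331895/6617522; 412331895/6617522 109959796/3308761] with trace 27489305/183184 and determinant 2401/11449
solving λ² − 27489305/183184·λ + 2401/11449 = 0 gives λ = 2401/16, 16/11449
so κ_2 = √((2401/16) / (16/11449)) = 327.6875


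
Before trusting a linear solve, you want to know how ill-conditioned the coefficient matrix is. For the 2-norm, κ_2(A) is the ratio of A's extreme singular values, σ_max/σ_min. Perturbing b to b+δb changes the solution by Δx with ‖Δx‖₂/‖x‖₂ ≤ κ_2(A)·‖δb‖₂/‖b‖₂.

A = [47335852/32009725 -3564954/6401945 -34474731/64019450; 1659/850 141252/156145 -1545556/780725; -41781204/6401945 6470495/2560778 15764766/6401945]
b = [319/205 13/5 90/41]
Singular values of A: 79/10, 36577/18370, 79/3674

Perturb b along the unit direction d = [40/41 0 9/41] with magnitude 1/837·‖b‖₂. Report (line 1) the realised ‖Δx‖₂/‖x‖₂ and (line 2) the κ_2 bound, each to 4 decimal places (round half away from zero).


σ_max = 79/10, σ_min = 79/3674
κ = σ_max/σ_min = (79/10)/(79/3674) = 367.4000
worst-case relative error ≤ 367.4000 × 1/837 = 0.4389
solve Ax = b  →  x = [43.6590 50.4831 64.7996]
2-norm of b is 3.7417; of x, 93.0249
re-solving with b+δb shifts x by Δx of norm 0.2079
realised ‖Δx‖/‖x‖ = 0.0022
so the bound overstates the realised error by a factor of ≈ 196.4095 (computed from the unrounded values)

0.0022
0.4389


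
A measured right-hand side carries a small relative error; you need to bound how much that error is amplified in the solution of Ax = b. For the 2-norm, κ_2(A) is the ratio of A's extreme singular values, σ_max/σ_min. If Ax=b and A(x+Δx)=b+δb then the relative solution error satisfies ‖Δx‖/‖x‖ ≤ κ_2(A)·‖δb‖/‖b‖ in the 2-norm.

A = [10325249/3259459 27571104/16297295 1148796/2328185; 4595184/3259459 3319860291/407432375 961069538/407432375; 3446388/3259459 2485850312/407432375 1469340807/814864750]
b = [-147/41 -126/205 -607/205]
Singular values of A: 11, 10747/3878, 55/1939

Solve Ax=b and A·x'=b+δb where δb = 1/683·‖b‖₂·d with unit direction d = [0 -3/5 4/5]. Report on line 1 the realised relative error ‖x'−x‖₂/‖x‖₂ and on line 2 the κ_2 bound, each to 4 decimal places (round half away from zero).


0.0034
0.5678

from the listed singular values, σ₁ = 11, σ_n = 55/1939
κ = σ_max/σ_min = 11/(55/1939) = 387.8000
κ_2(A)·‖δb‖/‖b‖ = 0.5678
solve Ax = b  →  x = [-1.1160 19.7152 -67.6967]
‖b‖₂ = 4.6904 and ‖x‖₂ = 70.5179
Δx = A⁻¹·δb where δb = 1/683·4.6904·d; ‖Δx‖ = 0.2421
dividing the unrounded norms, ‖Δx‖/‖x‖ = 0.0034
tightness: 0.0034 against a bound of 0.5678 (unrounded ratio ≈ 0.0060)


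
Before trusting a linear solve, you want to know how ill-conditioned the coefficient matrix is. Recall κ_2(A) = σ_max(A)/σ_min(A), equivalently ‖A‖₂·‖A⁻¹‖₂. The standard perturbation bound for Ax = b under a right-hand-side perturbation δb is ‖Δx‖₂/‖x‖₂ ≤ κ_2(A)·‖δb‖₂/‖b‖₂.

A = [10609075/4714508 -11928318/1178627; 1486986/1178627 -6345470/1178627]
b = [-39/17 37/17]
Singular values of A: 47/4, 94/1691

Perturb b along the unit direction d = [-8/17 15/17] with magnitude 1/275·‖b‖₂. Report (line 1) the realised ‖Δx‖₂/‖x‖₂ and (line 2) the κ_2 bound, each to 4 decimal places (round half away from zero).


largest singular value 47/4, smallest 94/1691
κ_2(A) = (47/4) / (94/1691) = 211.3750
perturbation bound = 211.3750·1/275 = 0.7686
solve Ax = b  →  x = [52.6331 11.9297]
2-norm of b is 3.1623; of x, 53.9682
with δb = [-0.0054 0.0101], A·Δx = δb → ‖Δx‖ = 0.2069
relative error = 0.0038
so the bound overstates the realised error by a factor of ≈ 200.5282 (computed from the unrounded values)

0.0038
0.7686


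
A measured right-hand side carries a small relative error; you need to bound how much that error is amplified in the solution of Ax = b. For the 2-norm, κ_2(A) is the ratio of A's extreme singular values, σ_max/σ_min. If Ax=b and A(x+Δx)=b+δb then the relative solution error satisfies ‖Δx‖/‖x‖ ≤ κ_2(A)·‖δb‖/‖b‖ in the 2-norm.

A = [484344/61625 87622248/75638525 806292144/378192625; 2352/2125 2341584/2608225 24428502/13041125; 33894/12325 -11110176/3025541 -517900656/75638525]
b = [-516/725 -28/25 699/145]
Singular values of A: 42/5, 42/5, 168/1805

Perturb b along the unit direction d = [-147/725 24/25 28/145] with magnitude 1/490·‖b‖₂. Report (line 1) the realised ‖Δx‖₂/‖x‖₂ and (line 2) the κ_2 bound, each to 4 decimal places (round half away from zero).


largest singular value 42/5, smallest 168/1805
κ_2(A) = (42/5) / (168/1805) = 90.2500
worst-case relative error ≤ 90.2500 × 1/490 = 0.1842
solve Ax = b  →  x = [0.0910 -0.2768 -0.5190]
‖b‖₂ = 5.0000 and ‖x‖₂ = 0.5952
Δx = A⁻¹·δb where δb = 1/490·5.0000·d; ‖Δx‖ = 0.1096
dividing the unrounded norms, ‖Δx‖/‖x‖ = 0.1842
realised/bound = 1 exactly: the bound is attained for this b and d

0.1842
0.1842


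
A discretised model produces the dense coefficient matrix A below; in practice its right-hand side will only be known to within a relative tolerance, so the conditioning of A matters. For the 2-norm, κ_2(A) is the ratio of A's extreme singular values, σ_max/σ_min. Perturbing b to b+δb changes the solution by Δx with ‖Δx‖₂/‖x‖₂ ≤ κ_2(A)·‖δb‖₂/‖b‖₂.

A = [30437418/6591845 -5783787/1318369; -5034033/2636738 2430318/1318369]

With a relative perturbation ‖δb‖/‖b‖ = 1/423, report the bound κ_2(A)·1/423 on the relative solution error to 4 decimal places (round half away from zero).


0.8267

form AᵀA = [25676229965409/1028459656900 -1222658550729/51422982845; -1222658550729/51422982845 232891346997/10284596569] with trace 58222787949/1222900900 and determinant 22667121/1222900900
eigenvalues of AᵀA: λ = (tr ± √(tr²−4·det))/2 = 4761/100, 4761/12229009
so κ_2 = √((4761/100) / (4761/12229009)) = 349.7000
bound on ‖Δx‖/‖x‖: κ·ε = 349.7000·1/423 = 0.8267


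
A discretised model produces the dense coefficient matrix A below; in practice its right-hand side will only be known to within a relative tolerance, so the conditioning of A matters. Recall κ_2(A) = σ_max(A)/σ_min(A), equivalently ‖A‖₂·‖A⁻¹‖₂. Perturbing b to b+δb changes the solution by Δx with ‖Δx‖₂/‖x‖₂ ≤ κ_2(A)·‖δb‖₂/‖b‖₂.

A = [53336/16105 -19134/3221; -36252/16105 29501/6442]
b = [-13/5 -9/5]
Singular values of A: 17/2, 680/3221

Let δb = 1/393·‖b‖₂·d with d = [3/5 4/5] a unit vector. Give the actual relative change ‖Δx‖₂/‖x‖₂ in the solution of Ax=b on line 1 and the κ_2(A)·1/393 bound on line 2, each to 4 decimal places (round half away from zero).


0.0027
0.1024

largest singular value 17/2, smallest 680/3221
κ_2(A) = (17/2) / (680/3221) = 40.2625
worst-case relative error ≤ 40.2625 × 1/393 = 0.1024
solve Ax = b  →  x = [-12.5939 -6.5834]
‖b‖ = 3.1623, ‖x‖ = 14.2108
δb = ε·‖b‖·d = [0.0048 0.0064]; solving A·Δx = δb gives ‖Δx‖ = 0.0381
relative error = 0.0027
tightness: 0.0027 against a bound of 0.1024 (unrounded ratio ≈ 0.0262)


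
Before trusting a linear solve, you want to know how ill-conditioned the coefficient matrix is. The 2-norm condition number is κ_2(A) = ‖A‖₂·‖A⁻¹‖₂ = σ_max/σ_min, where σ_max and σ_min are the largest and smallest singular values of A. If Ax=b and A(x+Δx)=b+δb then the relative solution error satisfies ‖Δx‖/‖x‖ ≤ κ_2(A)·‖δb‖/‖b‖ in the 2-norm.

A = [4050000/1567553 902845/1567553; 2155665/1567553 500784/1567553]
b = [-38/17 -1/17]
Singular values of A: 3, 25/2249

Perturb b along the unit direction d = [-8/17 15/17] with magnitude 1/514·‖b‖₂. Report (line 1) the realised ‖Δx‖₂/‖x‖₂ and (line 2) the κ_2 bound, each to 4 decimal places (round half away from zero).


largest singular value 3, smallest 25/2249
κ_2(A) = 3 / (25/2249) = 269.8800
bound on ‖Δx‖/‖x‖: κ·ε = 269.8800·1/514 = 0.5251
solve Ax = b  →  x = [-20.3977 87.6195]
2-norm of b is 2.2361; of x, 89.9625
with δb = [-0.0020 0.0038], A·Δx = δb → ‖Δx‖ = 0.3914
realised ‖Δx‖/‖x‖ = 0.0044
so the bound overstates the realised error by a factor of ≈ 120.6973 (computed from the unrounded values)

0.0044
0.5251


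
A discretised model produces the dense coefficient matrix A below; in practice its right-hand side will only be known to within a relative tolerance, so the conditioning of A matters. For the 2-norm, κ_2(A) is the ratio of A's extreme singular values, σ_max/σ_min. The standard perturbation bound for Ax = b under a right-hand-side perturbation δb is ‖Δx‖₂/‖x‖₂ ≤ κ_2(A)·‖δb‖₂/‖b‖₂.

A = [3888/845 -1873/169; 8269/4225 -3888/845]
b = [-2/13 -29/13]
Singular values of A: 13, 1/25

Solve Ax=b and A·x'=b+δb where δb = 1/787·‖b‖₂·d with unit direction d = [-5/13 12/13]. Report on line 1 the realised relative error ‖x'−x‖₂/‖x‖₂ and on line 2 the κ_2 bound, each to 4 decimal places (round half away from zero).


from the listed singular values, σ₁ = 13, σ_n = 1/25
κ_2(A) = 13 / (1/25) = 325.0000
κ_2(A)·‖δb‖/‖b‖ = 0.4130
solve Ax = b  →  x = [-46.1834 -19.1598]
‖b‖₂ = 2.2361 and ‖x‖₂ = 50.0001
Δx = A⁻¹·δb where δb = 1/787·2.2361·d; ‖Δx‖ = 0.0710
relative error = 0.0014
so the bound overstates the realised error by a factor of ≈ 290.6892 (computed from the unrounded values)

0.0014
0.4130


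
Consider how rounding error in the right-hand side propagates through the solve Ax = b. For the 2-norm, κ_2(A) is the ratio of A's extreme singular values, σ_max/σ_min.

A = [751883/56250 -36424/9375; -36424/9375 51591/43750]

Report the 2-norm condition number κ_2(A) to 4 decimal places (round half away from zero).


M = AᵀA = [980943241/5062500 -166894768/2953125; -166894768/2953125 454383049/27562500]. tr(M)=41724533/198450, det(M)=707281/1587600
char-poly roots: 841/4 and 841/396900
so κ_2 = √((841/4) / (841/396900)) = 315.0000

315.0000


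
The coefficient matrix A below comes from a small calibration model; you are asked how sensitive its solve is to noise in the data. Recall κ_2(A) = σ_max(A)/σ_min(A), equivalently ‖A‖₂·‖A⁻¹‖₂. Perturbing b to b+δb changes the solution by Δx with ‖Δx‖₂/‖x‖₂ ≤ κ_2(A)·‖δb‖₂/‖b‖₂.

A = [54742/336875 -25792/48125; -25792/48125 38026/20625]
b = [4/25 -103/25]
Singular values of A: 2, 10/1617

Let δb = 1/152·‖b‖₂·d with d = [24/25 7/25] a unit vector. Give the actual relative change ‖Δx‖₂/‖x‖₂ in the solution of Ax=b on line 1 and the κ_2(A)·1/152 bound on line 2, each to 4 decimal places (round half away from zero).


σ_max = 2, σ_min = 10/1617
condition number: 2 ÷ (10/1617) = 323.4000
perturbation bound = 323.4000·1/152 = 2.1276
solve Ax = b  →  x = [-154.6720 -47.1960]
‖b‖₂ = 4.1231 and ‖x‖₂ = 161.7124
with δb = [0.0260 0.0076], A·Δx = δb → ‖Δx‖ = 4.3862
dividing the unrounded norms, ‖Δx‖/‖x‖ = 0.0271
tightness: 0.0271 against a bound of 2.1276 (unrounded ratio ≈ 0.0127)

0.0271
2.1276


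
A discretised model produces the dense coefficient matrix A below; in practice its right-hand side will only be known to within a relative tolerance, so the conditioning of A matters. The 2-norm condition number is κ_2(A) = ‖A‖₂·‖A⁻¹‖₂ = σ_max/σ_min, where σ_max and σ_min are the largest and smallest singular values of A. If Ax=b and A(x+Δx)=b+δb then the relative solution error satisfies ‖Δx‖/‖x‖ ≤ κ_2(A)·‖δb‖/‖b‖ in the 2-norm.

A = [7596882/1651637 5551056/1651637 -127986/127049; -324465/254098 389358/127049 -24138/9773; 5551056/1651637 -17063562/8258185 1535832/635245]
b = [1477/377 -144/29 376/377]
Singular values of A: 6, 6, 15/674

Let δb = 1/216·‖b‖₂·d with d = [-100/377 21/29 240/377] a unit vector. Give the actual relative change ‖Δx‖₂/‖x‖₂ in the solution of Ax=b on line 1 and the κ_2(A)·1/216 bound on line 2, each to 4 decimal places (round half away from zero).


from the listed singular values, σ₁ = 6, σ_n = 15/674
condition number: 6 ÷ (15/674) = 269.6000
perturbation bound = 269.6000·1/216 = 1.2481
solve Ax = b  →  x = [42.2462 -99.6574 -143.4867]
‖b‖ = 6.4031, ‖x‖ = 179.7353
δb = ε·‖b‖·d = [-0.0079 0.0215 0.0189]; solving A·Δx = δb gives ‖Δx‖ = 1.3320
realised ‖Δx‖/‖x‖ = 0.0074
realised/bound (from unrounded values) ≈ 0.0059

0.0074
1.2481


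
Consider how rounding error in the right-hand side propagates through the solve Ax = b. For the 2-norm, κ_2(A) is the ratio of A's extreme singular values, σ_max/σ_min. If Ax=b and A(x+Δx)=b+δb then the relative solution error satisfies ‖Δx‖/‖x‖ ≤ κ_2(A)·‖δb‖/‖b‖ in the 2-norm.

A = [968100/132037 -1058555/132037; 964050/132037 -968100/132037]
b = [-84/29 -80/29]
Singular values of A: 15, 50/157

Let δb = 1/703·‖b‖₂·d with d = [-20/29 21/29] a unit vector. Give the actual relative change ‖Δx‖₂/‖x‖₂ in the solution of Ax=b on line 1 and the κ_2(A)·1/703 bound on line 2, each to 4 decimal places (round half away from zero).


0.0670
0.0670

largest singular value 15, smallest 50/157
κ_2(A) = 15 / (50/157) = 47.1000
bound on ‖Δx‖/‖x‖: κ·ε = 47.1000·1/703 = 0.0670
solve Ax = b  →  x = [-0.1839 0.1931]
2-norm of b is 4.0000; of x, 0.2667
with δb = [-0.0039 0.0041], A·Δx = δb → ‖Δx‖ = 0.0179
relative error = 0.0670
so the bound is sharp here: realised error equals the bound


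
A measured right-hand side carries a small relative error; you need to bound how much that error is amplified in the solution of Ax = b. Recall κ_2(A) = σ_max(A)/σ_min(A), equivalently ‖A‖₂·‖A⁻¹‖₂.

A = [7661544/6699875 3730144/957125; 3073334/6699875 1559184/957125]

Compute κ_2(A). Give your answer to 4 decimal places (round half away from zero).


form AᵀA = [403222712068/265611390625 197458908768/37944484375; 197458908768/37944484375 96716147968/5420640625] with trace 1645540468/84995645 and determinant 59969536/10624455625
solving λ² − 1645540468/84995645·λ + 59969536/10624455625 = 0 gives λ = 484/25, 123904/424978225
κ = σ_max/σ_min = (22/5)/(352/20615) = 257.6875

257.6875


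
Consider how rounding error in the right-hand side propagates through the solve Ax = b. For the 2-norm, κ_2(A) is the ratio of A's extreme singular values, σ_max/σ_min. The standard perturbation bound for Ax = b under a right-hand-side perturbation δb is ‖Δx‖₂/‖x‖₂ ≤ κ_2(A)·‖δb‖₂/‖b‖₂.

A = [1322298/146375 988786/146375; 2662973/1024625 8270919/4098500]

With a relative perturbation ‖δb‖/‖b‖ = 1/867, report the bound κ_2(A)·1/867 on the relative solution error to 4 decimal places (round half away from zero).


M = AᵀA = [148426485181/1679770225 445262888043/6719080900; 445262888043/6719080900 1335877024129/26876323600]. tr(M)=148428031481/1075052944, det(M)=121992025/268763236
eigenvalues of AᵀA: λ = (tr ± √(tr²−4·det))/2 = 2209/16, 220900/67190809
κ_2(A) = √(λ_max/λ_min) = √((2209/16) / (220900/67190809)) = 204.9250
κ_2(A)·‖δb‖/‖b‖ = 0.2364

0.2364


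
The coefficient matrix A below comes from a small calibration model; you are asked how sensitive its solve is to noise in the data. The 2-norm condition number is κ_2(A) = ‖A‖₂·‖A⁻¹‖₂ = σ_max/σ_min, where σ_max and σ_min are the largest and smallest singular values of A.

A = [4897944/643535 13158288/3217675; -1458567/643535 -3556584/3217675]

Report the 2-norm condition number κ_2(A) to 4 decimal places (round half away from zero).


94.6375

AᵀA = [1044690924825/16565491849 557088590520/16565491849; 557088590520/16565491849 297263732544/16565491849]; tr = 4643441721/57320041, det = 41990400/57320041
λ_max, λ_min = (4643441721/57320041 ± √21551923450525016241/3285587100241681)/2 = 81, 518400/57320041
κ = σ_max/σ_min = 9/(720/7571) = 94.6375


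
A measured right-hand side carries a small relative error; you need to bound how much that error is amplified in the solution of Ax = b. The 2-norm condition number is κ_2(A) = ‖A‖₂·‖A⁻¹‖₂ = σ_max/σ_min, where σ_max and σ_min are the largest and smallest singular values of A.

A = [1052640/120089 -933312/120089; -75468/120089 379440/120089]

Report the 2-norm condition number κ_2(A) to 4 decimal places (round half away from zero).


6.3125

AᵀA = [662549904/8579041 -601473600/8579041; -601473600/8579041 603834624/8579041]; tr = 1505808/10201, det = 5308416/10201
eigenvalues of AᵀA: λ = (tr ± √(tr²−4·det))/2 = 144, 36864/10201
κ = σ_max/σ_min = 12/(192/101) = 6.3125


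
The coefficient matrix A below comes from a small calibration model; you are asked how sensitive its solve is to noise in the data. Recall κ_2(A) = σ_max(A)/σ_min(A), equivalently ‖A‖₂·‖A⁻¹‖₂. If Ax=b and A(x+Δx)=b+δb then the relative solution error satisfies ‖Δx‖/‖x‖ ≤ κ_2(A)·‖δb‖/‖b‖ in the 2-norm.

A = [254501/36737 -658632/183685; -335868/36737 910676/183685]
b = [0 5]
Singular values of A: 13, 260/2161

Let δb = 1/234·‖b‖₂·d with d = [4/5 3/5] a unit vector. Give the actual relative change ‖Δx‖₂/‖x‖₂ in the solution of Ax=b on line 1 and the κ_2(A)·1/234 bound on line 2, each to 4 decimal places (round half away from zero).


σ_max = 13, σ_min = 260/2161
κ = σ_max/σ_min = 13/(260/2161) = 108.0500
bound on ‖Δx‖/‖x‖: κ·ε = 108.0500·1/234 = 0.4618
solve Ax = b  →  x = [11.4624 22.1459]
2-norm of b is 5.0000; of x, 24.9365
Δx = A⁻¹·δb where δb = 1/234·5.0000·d; ‖Δx‖ = 0.1776
dividing the unrounded norms, ‖Δx‖/‖x‖ = 0.0071
tightness: 0.0071 against a bound of 0.4618 (unrounded ratio ≈ 0.0154)

0.0071
0.4618
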